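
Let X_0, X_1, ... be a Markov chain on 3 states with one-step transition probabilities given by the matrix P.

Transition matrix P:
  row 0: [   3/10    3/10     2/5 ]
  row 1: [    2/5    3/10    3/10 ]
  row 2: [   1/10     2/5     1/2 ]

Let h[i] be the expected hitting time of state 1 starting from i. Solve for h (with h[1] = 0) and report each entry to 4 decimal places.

First-step conditioning: h[1] = 0; for i ≠ 1, h[i] = 1 + Σ_k P[i][k]·h[k].
  h[0] = 1 + 3/10·h[0] + 2/5·h[2]
  h[2] = 1 + 1/10·h[0] + 1/2·h[2]
Solving the 2×2 linear system over states ≠ 1 gives exactly h = [90/31, 0, 80/31] (h[1] = 0 is the target).

h = [2.9032, 0.0000, 2.5806]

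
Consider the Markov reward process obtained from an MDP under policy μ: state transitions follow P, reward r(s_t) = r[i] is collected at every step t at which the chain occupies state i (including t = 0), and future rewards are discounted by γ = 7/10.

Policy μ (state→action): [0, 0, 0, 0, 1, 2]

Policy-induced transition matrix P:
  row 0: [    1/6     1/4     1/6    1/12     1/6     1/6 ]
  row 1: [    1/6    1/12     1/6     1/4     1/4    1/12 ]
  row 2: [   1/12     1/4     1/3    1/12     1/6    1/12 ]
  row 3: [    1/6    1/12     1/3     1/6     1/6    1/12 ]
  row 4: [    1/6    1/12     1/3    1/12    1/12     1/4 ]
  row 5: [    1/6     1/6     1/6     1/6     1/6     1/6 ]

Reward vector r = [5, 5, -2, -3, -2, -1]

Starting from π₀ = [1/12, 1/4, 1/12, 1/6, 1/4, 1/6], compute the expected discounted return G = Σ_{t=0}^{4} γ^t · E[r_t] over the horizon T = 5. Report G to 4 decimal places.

t=0: π = [0.0833, 0.2500, 0.0833, 0.1667, 0.2500, 0.1667], E[r] = 0.3333, γ^t·E[r] = 0.333333, running G = 0.333333
t=1: π = [0.1597, 0.1250, 0.2500, 0.1528, 0.1667, 0.1458], E[r] = -0.0139, γ^t·E[r] = -0.009722, running G = 0.323611
t=2: π = [0.1458, 0.1638, 0.2616, 0.1291, 0.1632, 0.1366], E[r] = 0.1748, γ^t·E[r] = 0.085637, running G = 0.409248
t=3: π = [0.1449, 0.1626, 0.2590, 0.1328, 0.1667, 0.1341], E[r] = 0.1537, γ^t·E[r] = 0.052717, running G = 0.461965
t=4: π = [0.1451, 0.1618, 0.2597, 0.1327, 0.1663, 0.1344], E[r] = 0.1500, γ^t·E[r] = 0.036009, running G = 0.497974

G = 0.4980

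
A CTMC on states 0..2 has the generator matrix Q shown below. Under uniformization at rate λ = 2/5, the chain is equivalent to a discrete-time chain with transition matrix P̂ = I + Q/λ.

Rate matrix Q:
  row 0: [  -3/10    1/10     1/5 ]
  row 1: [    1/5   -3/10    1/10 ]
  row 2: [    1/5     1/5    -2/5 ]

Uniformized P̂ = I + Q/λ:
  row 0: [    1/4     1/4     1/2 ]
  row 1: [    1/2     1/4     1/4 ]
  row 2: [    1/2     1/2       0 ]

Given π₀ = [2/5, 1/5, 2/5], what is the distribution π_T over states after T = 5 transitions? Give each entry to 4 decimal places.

t=0: π = [0.4000, 0.2000, 0.4000]
t=1: π = [0.4000, 0.3500, 0.2500]
t=2: π = [0.4000, 0.3125, 0.2875]
t=3: π = [0.4000, 0.3219, 0.2781]
t=4: π = [0.4000, 0.3195, 0.2805]
t=5: π = [0.4000, 0.3201, 0.2799]

π = [0.4000, 0.3201, 0.2799]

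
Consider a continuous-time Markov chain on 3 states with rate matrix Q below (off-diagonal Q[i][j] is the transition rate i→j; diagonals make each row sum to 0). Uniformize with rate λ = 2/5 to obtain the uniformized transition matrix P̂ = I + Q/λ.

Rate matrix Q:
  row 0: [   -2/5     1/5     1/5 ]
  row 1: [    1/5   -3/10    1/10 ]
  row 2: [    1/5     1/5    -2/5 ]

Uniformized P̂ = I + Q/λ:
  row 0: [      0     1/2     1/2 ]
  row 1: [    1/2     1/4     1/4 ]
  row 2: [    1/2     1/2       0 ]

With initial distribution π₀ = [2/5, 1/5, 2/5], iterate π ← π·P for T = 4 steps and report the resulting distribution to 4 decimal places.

π = [0.3375, 0.3992, 0.2633]

t=0: π = [0.4000, 0.2000, 0.4000]
t=1: π = [0.3000, 0.4500, 0.2500]
t=2: π = [0.3500, 0.3875, 0.2625]
t=3: π = [0.3250, 0.4031, 0.2719]
t=4: π = [0.3375, 0.3992, 0.2633]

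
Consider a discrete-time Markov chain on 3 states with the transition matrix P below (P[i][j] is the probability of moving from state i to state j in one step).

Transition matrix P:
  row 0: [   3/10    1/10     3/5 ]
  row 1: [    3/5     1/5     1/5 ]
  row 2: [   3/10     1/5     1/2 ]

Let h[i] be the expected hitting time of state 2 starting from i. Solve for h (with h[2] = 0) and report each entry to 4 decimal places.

h = [1.8000, 2.6000, 0.0000]

First-step conditioning: h[2] = 0; for i ≠ 2, h[i] = 1 + Σ_k P[i][k]·h[k].
  h[0] = 1 + 3/10·h[0] + 1/10·h[1]
  h[1] = 1 + 3/5·h[0] + 1/5·h[1]
Solving the 2×2 linear system over states ≠ 2 gives exactly h = [9/5, 13/5, 0] (h[2] = 0 is the target).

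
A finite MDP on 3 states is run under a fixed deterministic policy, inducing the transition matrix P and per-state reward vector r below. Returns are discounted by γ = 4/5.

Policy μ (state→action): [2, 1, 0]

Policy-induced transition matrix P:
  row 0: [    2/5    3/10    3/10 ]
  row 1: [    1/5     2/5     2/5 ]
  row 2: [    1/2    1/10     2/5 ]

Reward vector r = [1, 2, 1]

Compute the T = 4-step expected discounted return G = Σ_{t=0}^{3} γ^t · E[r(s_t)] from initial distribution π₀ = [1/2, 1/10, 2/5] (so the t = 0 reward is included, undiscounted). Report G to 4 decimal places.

G = 3.5278

t=0: π = [0.5000, 0.1000, 0.4000], E[r] = 1.1000, γ^t·E[r] = 1.100000, running G = 1.100000
t=1: π = [0.4200, 0.2300, 0.3500], E[r] = 1.2300, γ^t·E[r] = 0.984000, running G = 2.084000
t=2: π = [0.3890, 0.2530, 0.3580], E[r] = 1.2530, γ^t·E[r] = 0.801920, running G = 2.885920
t=3: π = [0.3852, 0.2537, 0.3611], E[r] = 1.2537, γ^t·E[r] = 0.641894, running G = 3.527814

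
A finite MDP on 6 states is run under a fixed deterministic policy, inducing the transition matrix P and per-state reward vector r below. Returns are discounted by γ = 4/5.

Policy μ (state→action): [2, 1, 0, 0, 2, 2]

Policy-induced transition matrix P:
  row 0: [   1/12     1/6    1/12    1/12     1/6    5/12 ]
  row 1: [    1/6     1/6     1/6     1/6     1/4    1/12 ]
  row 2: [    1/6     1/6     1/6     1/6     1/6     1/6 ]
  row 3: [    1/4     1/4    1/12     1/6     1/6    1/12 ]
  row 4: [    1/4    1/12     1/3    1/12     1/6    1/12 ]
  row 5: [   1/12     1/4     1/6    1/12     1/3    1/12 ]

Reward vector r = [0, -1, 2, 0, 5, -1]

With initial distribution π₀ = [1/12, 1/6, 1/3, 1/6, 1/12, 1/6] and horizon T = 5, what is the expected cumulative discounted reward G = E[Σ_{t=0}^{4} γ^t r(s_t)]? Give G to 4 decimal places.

G = 3.2289

t=0: π = [0.0833, 0.1667, 0.3333, 0.1667, 0.0833, 0.1667], E[r] = 0.7500, γ^t·E[r] = 0.750000, running G = 0.750000
t=1: π = [0.1667, 0.1875, 0.1597, 0.1389, 0.2083, 0.1389], E[r] = 1.0347, γ^t·E[r] = 0.827778, running G = 1.577778
t=2: π = [0.1701, 0.1725, 0.1759, 0.1238, 0.2054, 0.1522], E[r] = 1.0544, γ^t·E[r] = 0.674815, running G = 2.252593
t=3: π = [0.1672, 0.1726, 0.1764, 0.1227, 0.2064, 0.1547], E[r] = 1.0576, γ^t·E[r] = 0.541481, running G = 2.794074
t=4: π = [0.1673, 0.1726, 0.1769, 0.1226, 0.2068, 0.1538], E[r] = 1.0616, γ^t·E[r] = 0.434831, running G = 3.228905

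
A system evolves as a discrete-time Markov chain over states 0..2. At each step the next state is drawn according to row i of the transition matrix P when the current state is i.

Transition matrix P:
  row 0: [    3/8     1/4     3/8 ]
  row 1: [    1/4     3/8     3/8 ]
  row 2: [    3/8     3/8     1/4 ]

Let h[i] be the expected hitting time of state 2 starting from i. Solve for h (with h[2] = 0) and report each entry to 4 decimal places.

h = [2.6667, 2.6667, 0.0000]

First-step conditioning: h[2] = 0; for i ≠ 2, h[i] = 1 + Σ_k P[i][k]·h[k].
  h[0] = 1 + 3/8·h[0] + 1/4·h[1]
  h[1] = 1 + 1/4·h[0] + 3/8·h[1]
Solving the 2×2 linear system over states ≠ 2 gives exactly h = [8/3, 8/3, 0] (h[2] = 0 is the target).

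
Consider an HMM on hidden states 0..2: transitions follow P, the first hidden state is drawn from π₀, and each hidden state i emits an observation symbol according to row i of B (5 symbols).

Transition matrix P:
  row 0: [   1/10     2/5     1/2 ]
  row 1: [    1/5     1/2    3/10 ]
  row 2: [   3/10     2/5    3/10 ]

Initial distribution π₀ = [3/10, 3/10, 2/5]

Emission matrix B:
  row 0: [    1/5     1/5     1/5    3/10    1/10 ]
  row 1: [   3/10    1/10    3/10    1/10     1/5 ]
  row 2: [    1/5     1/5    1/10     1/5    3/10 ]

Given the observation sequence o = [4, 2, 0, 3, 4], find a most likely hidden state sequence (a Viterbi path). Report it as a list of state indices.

t=0: δ = [3.000e-02, 6.000e-02, 1.200e-01]  (obs o_0=4)
t=1: δ = [7.200e-03, 1.440e-02, 3.600e-03]  ψ = [2, 2, 2]  (obs o_1=2)
t=2: δ = [5.760e-04, 2.160e-03, 8.640e-04]  ψ = [1, 1, 1]  (obs o_2=0)
t=3: δ = [1.296e-04, 1.080e-04, 1.296e-04]  ψ = [1, 1, 1]  (obs o_3=3)
t=4: δ = [3.888e-06, 1.080e-05, 1.944e-05]  ψ = [2, 1, 0]  (obs o_4=4)
backtrack: best end state = 2; path = [2, 1, 1, 0, 2]

path = [2, 1, 1, 0, 2]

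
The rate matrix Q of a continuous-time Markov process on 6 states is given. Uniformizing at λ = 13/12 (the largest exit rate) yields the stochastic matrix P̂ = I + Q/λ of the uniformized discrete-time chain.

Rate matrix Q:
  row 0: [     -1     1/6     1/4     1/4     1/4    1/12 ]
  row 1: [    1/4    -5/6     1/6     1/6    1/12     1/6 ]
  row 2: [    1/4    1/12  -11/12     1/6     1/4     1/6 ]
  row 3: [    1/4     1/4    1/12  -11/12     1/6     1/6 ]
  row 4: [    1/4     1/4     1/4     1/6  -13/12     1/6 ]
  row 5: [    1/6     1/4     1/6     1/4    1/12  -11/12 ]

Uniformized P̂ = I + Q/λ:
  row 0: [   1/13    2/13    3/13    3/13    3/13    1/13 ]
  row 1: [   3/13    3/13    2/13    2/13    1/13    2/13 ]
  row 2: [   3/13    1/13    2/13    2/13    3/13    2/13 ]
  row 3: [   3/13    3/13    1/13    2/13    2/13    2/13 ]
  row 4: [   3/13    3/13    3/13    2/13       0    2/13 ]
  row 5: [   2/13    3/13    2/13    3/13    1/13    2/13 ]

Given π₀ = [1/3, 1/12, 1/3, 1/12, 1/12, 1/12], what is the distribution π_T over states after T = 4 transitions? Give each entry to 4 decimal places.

t=0: π = [0.3333, 0.0833, 0.3333, 0.0833, 0.0833, 0.0833]
t=1: π = [0.1731, 0.1538, 0.1795, 0.1859, 0.1795, 0.1282]
t=2: π = [0.1943, 0.1898, 0.1667, 0.1770, 0.1317, 0.1405]
t=3: π = [0.1901, 0.1902, 0.1653, 0.1796, 0.1359, 0.1389]
t=4: π = [0.1908, 0.1907, 0.1651, 0.1792, 0.1350, 0.1392]

π = [0.1908, 0.1907, 0.1651, 0.1792, 0.1350, 0.1392]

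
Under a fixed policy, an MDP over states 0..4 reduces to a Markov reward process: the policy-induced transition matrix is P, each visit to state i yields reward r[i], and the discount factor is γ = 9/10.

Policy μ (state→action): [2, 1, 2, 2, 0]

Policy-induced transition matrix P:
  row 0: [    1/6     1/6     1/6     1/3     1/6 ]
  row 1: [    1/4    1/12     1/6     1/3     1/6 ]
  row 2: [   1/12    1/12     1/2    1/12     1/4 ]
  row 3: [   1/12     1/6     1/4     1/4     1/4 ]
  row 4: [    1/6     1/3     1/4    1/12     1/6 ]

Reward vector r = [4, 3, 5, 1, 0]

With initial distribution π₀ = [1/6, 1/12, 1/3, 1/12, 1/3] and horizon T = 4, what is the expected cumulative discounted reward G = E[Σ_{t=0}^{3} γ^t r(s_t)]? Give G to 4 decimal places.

t=0: π = [0.1667, 0.0833, 0.3333, 0.0833, 0.3333], E[r] = 2.6667, γ^t·E[r] = 2.666667, running G = 2.666667
t=1: π = [0.1389, 0.1875, 0.3125, 0.1597, 0.2014], E[r] = 2.8403, γ^t·E[r] = 2.556250, running G = 5.222917
t=2: π = [0.1429, 0.1586, 0.3009, 0.1916, 0.2060], E[r] = 2.7436, γ^t·E[r] = 2.222344, running G = 7.445260
t=3: π = [0.1388, 0.1627, 0.3001, 0.1906, 0.2077], E[r] = 2.7347, γ^t·E[r] = 1.993570, running G = 9.438831

G = 9.4388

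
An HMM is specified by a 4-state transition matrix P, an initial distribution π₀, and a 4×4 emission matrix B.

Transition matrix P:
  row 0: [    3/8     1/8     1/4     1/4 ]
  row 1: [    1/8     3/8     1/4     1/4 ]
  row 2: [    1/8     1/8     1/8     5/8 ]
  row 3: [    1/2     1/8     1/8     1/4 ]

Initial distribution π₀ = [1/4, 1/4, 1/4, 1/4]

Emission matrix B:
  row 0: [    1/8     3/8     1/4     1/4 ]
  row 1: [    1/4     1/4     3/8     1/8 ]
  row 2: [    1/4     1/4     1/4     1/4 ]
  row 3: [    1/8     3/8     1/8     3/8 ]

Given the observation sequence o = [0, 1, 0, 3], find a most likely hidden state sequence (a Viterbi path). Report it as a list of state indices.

t=0: δ = [3.125e-02, 6.250e-02, 6.250e-02, 3.125e-02]  (obs o_0=0)
t=1: δ = [5.859e-03, 5.859e-03, 3.906e-03, 1.465e-02]  ψ = [3, 1, 1, 2]  (obs o_1=1)
t=2: δ = [9.155e-04, 5.493e-04, 4.578e-04, 4.578e-04]  ψ = [3, 1, 3, 3]  (obs o_2=0)
t=3: δ = [8.583e-05, 2.575e-05, 5.722e-05, 1.073e-04]  ψ = [0, 1, 0, 2]  (obs o_3=3)
backtrack: best end state = 3; path = [2, 3, 2, 3]

path = [2, 3, 2, 3]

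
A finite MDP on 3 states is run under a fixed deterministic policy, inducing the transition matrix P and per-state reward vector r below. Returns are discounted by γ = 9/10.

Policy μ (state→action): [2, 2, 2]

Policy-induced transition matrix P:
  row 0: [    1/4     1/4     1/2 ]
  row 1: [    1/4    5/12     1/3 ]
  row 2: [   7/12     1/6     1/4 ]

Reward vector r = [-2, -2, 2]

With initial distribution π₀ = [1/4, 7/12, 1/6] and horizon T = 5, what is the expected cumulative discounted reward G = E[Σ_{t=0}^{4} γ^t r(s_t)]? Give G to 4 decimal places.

G = -3.0543

t=0: π = [0.2500, 0.5833, 0.1667], E[r] = -1.3333, γ^t·E[r] = -1.333333, running G = -1.333333
t=1: π = [0.3056, 0.3333, 0.3611], E[r] = -0.5556, γ^t·E[r] = -0.500000, running G = -1.833333
t=2: π = [0.3704, 0.2755, 0.3542], E[r] = -0.5833, γ^t·E[r] = -0.472500, running G = -2.305833
t=3: π = [0.3681, 0.2664, 0.3655], E[r] = -0.5378, γ^t·E[r] = -0.392063, running G = -2.697896
t=4: π = [0.3718, 0.2639, 0.3642], E[r] = -0.5431, γ^t·E[r] = -0.356358, running G = -3.054254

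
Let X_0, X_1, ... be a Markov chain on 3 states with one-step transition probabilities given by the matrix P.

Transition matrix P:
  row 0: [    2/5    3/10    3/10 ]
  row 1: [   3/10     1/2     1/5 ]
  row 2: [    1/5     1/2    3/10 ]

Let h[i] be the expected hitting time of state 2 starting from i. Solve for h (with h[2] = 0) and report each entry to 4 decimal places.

h = [3.8095, 4.2857, 0.0000]

First-step conditioning: h[2] = 0; for i ≠ 2, h[i] = 1 + Σ_k P[i][k]·h[k].
  h[0] = 1 + 2/5·h[0] + 3/10·h[1]
  h[1] = 1 + 3/10·h[0] + 1/2·h[1]
Solving the 2×2 linear system over states ≠ 2 gives exactly h = [80/21, 30/7, 0] (h[2] = 0 is the target).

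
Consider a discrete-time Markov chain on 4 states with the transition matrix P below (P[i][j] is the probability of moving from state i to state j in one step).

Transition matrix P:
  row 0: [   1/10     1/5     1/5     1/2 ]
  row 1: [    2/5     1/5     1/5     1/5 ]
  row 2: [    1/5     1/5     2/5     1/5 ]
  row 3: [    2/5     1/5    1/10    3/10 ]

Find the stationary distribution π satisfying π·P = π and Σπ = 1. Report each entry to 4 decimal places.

π = [0.2753, 0.2000, 0.2108, 0.3140]

Balance equations π_j = Σ_i π_i·P[i][j]:
  π_0 = 1/10·π_0 + 2/5·π_1 + 1/5·π_2 + 2/5·π_3
  π_1 = 1/5·π_0 + 1/5·π_1 + 1/5·π_2 + 1/5·π_3
  π_2 = 1/5·π_0 + 1/5·π_1 + 2/5·π_2 + 1/10·π_3
  normalize: π_0 + π_1 + π_2 + π_3 = 1
Solving the linear system gives exactly π = [128/465, 1/5, 98/465, 146/465].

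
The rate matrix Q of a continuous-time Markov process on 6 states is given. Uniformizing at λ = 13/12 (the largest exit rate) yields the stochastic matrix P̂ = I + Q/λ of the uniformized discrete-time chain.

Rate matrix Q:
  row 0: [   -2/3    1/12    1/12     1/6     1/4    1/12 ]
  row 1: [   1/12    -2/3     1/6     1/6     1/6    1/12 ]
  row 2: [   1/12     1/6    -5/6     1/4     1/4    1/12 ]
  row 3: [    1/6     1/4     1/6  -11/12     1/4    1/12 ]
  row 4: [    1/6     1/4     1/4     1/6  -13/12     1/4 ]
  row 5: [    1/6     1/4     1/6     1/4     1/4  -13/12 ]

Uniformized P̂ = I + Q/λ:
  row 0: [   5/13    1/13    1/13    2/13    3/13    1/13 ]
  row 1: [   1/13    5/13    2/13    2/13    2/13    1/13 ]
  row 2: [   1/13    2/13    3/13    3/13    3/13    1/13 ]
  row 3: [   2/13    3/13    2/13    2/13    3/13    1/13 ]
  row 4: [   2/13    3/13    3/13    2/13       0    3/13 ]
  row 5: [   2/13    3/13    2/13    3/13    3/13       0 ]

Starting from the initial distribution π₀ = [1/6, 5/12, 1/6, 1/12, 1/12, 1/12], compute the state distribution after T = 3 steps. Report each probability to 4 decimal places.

π = [0.1587, 0.2300, 0.1679, 0.1744, 0.1735, 0.0955]

t=0: π = [0.1667, 0.4167, 0.1667, 0.0833, 0.0833, 0.0833]
t=1: π = [0.1474, 0.2564, 0.1603, 0.1731, 0.1795, 0.0833]
t=2: π = [0.1558, 0.2352, 0.1686, 0.1726, 0.1696, 0.0981]
t=3: π = [0.1587, 0.2300, 0.1679, 0.1744, 0.1735, 0.0955]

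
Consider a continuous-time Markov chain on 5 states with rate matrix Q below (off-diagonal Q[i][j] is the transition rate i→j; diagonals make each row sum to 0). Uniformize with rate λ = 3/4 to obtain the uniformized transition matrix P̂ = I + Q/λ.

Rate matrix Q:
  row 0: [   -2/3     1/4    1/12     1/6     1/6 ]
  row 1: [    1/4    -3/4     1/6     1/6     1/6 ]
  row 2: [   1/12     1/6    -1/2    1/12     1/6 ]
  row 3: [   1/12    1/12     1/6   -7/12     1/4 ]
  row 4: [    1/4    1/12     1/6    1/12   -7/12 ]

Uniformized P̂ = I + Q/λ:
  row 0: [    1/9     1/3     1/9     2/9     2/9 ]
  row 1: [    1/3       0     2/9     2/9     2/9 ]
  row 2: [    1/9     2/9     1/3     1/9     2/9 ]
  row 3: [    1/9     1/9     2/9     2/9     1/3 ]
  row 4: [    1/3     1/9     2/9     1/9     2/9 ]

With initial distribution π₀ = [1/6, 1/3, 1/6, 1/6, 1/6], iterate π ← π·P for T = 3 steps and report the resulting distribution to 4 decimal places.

π = [0.2030, 0.1598, 0.2254, 0.1706, 0.2412]

t=0: π = [0.1667, 0.3333, 0.1667, 0.1667, 0.1667]
t=1: π = [0.2222, 0.1296, 0.2222, 0.1852, 0.2407]
t=2: π = [0.1934, 0.1708, 0.2222, 0.1708, 0.2428]
t=3: π = [0.2030, 0.1598, 0.2254, 0.1706, 0.2412]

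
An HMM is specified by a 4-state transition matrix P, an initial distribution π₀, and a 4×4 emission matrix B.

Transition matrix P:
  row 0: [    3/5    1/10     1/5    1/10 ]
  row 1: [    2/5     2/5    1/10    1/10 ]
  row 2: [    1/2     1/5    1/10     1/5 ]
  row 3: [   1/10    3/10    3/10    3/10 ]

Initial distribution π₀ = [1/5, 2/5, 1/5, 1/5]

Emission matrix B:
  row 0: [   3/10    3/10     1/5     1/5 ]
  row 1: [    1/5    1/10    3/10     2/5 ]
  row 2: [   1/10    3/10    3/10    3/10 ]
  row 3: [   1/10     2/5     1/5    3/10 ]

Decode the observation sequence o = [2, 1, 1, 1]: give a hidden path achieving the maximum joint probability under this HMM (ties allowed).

path = [1, 0, 0, 0]

t=0: δ = [4.000e-02, 1.200e-01, 6.000e-02, 4.000e-02]  (obs o_0=2)
t=1: δ = [1.440e-02, 4.800e-03, 3.600e-03, 4.800e-03]  ψ = [1, 1, 1, 1]  (obs o_1=1)
t=2: δ = [2.592e-03, 1.920e-04, 8.640e-04, 5.760e-04]  ψ = [0, 1, 0, 0]  (obs o_2=1)
t=3: δ = [4.666e-04, 2.592e-05, 1.555e-04, 1.037e-04]  ψ = [0, 0, 0, 0]  (obs o_3=1)
backtrack: best end state = 0; path = [1, 0, 0, 0]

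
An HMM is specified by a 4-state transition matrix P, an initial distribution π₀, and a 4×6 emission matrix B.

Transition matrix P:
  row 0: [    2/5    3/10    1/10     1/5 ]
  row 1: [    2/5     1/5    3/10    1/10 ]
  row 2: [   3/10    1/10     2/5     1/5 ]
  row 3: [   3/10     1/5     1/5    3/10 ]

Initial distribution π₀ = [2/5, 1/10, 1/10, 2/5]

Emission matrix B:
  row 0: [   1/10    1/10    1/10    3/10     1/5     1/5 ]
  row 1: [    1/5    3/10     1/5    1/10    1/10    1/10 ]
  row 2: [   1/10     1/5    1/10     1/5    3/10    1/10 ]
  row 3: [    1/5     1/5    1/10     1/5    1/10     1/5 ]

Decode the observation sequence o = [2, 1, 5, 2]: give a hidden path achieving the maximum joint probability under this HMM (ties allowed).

path = [0, 1, 0, 1]

t=0: δ = [4.000e-02, 2.000e-02, 1.000e-02, 4.000e-02]  (obs o_0=2)
t=1: δ = [1.600e-03, 3.600e-03, 1.600e-03, 2.400e-03]  ψ = [0, 0, 3, 3]  (obs o_1=1)
t=2: δ = [2.880e-04, 7.200e-05, 1.080e-04, 1.440e-04]  ψ = [1, 1, 1, 3]  (obs o_2=5)
t=3: δ = [1.152e-05, 1.728e-05, 4.320e-06, 5.760e-06]  ψ = [0, 0, 2, 0]  (obs o_3=2)
backtrack: best end state = 1; path = [0, 1, 0, 1]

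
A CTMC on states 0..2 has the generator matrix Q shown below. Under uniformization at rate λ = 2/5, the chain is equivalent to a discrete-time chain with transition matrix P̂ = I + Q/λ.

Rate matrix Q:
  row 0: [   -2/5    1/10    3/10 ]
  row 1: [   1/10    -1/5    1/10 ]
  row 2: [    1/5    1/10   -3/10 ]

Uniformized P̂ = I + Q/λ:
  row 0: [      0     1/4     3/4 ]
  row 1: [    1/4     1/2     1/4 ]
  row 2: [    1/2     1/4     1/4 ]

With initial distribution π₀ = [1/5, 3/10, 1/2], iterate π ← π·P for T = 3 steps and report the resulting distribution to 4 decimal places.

π = [0.2891, 0.3328, 0.3781]

t=0: π = [0.2000, 0.3000, 0.5000]
t=1: π = [0.3250, 0.3250, 0.3500]
t=2: π = [0.2563, 0.3313, 0.4125]
t=3: π = [0.2891, 0.3328, 0.3781]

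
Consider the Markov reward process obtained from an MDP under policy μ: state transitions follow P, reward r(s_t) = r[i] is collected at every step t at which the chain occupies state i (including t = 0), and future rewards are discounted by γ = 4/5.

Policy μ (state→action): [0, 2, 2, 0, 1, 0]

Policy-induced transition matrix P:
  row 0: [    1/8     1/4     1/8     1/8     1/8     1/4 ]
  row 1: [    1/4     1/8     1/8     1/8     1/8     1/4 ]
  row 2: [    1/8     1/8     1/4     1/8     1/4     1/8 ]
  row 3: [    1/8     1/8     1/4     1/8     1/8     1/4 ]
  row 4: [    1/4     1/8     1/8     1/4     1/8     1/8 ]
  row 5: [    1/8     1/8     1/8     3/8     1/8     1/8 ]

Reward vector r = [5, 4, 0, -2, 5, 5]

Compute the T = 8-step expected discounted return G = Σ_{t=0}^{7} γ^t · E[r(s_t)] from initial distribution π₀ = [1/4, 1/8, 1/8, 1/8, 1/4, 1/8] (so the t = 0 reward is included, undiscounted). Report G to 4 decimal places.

G = 11.8974

t=0: π = [0.2500, 0.1250, 0.1250, 0.1250, 0.2500, 0.1250], E[r] = 3.3750, γ^t·E[r] = 3.375000, running G = 3.375000
t=1: π = [0.1719, 0.1563, 0.1563, 0.1875, 0.1406, 0.1875], E[r] = 2.7500, γ^t·E[r] = 2.200000, running G = 5.575000
t=2: π = [0.1621, 0.1465, 0.1680, 0.1895, 0.1445, 0.1895], E[r] = 2.6875, γ^t·E[r] = 1.720000, running G = 7.295000
t=3: π = [0.1614, 0.1453, 0.1697, 0.1904, 0.1460, 0.1873], E[r] = 2.6733, γ^t·E[r] = 1.368750, running G = 8.663750
t=4: π = [0.1614, 0.1452, 0.1700, 0.1901, 0.1462, 0.1871], E[r] = 2.6743, γ^t·E[r] = 1.095400, running G = 9.759150
t=5: π = [0.1614, 0.1452, 0.1700, 0.1901, 0.1463, 0.1871], E[r] = 2.6744, γ^t·E[r] = 0.876334, running G = 10.635484
t=6: π = [0.1614, 0.1452, 0.1700, 0.1901, 0.1463, 0.1871], E[r] = 2.6744, γ^t·E[r] = 0.701083, running G = 11.336566
t=7: π = [0.1614, 0.1452, 0.1700, 0.1901, 0.1463, 0.1871], E[r] = 2.6744, γ^t·E[r] = 0.560867, running G = 11.897433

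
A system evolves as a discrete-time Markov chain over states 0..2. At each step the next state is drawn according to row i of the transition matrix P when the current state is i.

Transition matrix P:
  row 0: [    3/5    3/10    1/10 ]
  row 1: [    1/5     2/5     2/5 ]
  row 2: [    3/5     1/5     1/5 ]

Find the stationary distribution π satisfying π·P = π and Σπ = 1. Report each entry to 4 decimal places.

Balance equations π_j = Σ_i π_i·P[i][j]:
  π_0 = 3/5·π_0 + 1/5·π_1 + 3/5·π_2
  π_1 = 3/10·π_0 + 2/5·π_1 + 1/5·π_2
  normalize: π_0 + π_1 + π_2 = 1
Solving the linear system gives exactly π = [10/21, 13/42, 3/14].

π = [0.4762, 0.3095, 0.2143]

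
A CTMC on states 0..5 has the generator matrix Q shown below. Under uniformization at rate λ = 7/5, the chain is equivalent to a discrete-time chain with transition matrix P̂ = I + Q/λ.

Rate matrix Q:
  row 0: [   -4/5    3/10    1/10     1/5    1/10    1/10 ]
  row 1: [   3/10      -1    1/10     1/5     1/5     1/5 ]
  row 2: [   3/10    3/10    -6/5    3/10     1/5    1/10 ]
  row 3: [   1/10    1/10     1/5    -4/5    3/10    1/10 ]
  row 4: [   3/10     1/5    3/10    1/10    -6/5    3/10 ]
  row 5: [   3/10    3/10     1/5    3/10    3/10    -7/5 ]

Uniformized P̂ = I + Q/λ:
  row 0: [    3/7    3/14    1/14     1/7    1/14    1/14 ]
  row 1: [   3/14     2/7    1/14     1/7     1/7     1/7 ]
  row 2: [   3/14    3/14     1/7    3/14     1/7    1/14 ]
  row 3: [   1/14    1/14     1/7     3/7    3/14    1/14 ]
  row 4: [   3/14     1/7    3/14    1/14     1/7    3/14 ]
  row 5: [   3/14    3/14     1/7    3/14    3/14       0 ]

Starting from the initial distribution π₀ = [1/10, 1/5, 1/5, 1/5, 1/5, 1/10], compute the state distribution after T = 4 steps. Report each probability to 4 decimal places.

π = [0.2347, 0.1874, 0.1234, 0.2075, 0.1481, 0.0989]

t=0: π = [0.1000, 0.2000, 0.2000, 0.2000, 0.2000, 0.1000]
t=1: π = [0.2071, 0.1857, 0.1357, 0.2071, 0.1571, 0.1071]
t=2: π = [0.2291, 0.1867, 0.1260, 0.2082, 0.1505, 0.0995]
t=3: π = [0.2336, 0.1871, 0.1239, 0.2077, 0.1485, 0.0992]
t=4: π = [0.2347, 0.1874, 0.1234, 0.2075, 0.1481, 0.0989]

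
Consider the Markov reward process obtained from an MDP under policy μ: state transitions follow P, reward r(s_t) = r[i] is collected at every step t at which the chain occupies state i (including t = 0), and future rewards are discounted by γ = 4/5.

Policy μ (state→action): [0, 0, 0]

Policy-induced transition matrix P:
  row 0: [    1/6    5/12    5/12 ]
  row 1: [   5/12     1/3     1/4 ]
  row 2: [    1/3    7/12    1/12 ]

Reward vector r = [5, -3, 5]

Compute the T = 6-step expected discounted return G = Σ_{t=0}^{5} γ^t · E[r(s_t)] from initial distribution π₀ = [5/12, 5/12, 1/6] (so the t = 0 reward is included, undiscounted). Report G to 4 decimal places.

G = 6.0473

t=0: π = [0.4167, 0.4167, 0.1667], E[r] = 1.6667, γ^t·E[r] = 1.666667, running G = 1.666667
t=1: π = [0.2986, 0.4097, 0.2917], E[r] = 1.7222, γ^t·E[r] = 1.377778, running G = 3.044444
t=2: π = [0.3177, 0.4311, 0.2512], E[r] = 1.5509, γ^t·E[r] = 0.992593, running G = 4.037037
t=3: π = [0.3163, 0.4226, 0.2611], E[r] = 1.6192, γ^t·E[r] = 0.829037, running G = 4.866074
t=4: π = [0.3158, 0.4250, 0.2592], E[r] = 1.6003, γ^t·E[r] = 0.655473, running G = 5.521547
t=5: π = [0.3161, 0.4245, 0.2594], E[r] = 1.6044, γ^t·E[r] = 0.525721, running G = 6.047268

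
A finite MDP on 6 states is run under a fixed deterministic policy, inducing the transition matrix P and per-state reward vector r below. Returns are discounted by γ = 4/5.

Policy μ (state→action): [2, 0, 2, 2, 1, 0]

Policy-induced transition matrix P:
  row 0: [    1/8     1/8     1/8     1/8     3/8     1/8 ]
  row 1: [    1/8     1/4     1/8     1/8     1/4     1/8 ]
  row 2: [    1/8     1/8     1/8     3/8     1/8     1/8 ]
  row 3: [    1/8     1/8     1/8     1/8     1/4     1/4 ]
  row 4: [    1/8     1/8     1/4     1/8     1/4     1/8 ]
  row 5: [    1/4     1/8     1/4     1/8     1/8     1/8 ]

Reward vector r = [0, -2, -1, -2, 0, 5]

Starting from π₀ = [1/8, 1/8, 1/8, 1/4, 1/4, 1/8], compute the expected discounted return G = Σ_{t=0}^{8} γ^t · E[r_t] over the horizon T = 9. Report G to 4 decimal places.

G = -0.4036

t=0: π = [0.1250, 0.1250, 0.1250, 0.2500, 0.2500, 0.1250], E[r] = -0.2500, γ^t·E[r] = -0.250000, running G = -0.250000
t=1: π = [0.1406, 0.1406, 0.1719, 0.1563, 0.2344, 0.1563], E[r] = 0.0156, γ^t·E[r] = 0.012500, running G = -0.237500
t=2: π = [0.1445, 0.1426, 0.1738, 0.1680, 0.2266, 0.1445], E[r] = -0.0723, γ^t·E[r] = -0.046250, running G = -0.283750
t=3: π = [0.1431, 0.1428, 0.1714, 0.1685, 0.2283, 0.1460], E[r] = -0.0640, γ^t·E[r] = -0.032750, running G = -0.316500
t=4: π = [0.1432, 0.1429, 0.1718, 0.1678, 0.2282, 0.1461], E[r] = -0.0629, γ^t·E[r] = -0.025763, running G = -0.342263
t=5: π = [0.1433, 0.1429, 0.1718, 0.1679, 0.2282, 0.1460], E[r] = -0.0635, γ^t·E[r] = -0.020803, running G = -0.363065
t=6: π = [0.1432, 0.1429, 0.1718, 0.1679, 0.2282, 0.1460], E[r] = -0.0634, γ^t·E[r] = -0.016622, running G = -0.379687
t=7: π = [0.1432, 0.1429, 0.1718, 0.1679, 0.2282, 0.1460], E[r] = -0.0634, γ^t·E[r] = -0.013297, running G = -0.392984
t=8: π = [0.1432, 0.1429, 0.1718, 0.1679, 0.2282, 0.1460], E[r] = -0.0634, γ^t·E[r] = -0.010638, running G = -0.403623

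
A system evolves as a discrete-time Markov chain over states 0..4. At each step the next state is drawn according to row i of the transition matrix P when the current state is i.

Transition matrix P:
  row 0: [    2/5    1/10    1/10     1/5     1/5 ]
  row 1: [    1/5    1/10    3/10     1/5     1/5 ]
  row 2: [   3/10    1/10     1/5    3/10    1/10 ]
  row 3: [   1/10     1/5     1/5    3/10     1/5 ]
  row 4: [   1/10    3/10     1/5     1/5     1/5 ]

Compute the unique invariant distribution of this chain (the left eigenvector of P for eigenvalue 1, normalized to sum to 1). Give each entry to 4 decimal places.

π = [0.2212, 0.1605, 0.1939, 0.2438, 0.1806]

Balance equations π_j = Σ_i π_i·P[i][j]:
  π_0 = 2/5·π_0 + 1/5·π_1 + 3/10·π_2 + 1/10·π_3 + 1/10·π_4
  π_1 = 1/10·π_0 + 1/10·π_1 + 1/10·π_2 + 1/5·π_3 + 3/10·π_4
  π_2 = 1/10·π_0 + 3/10·π_1 + 1/5·π_2 + 1/5·π_3 + 1/5·π_4
  π_3 = 1/5·π_0 + 1/5·π_1 + 3/10·π_2 + 3/10·π_3 + 1/5·π_4
  normalize: π_0 + π_1 + π_2 + π_3 + π_4 = 1
Solving the linear system gives exactly π = [1793/8106, 1301/8106, 262/1351, 988/4053, 244/1351].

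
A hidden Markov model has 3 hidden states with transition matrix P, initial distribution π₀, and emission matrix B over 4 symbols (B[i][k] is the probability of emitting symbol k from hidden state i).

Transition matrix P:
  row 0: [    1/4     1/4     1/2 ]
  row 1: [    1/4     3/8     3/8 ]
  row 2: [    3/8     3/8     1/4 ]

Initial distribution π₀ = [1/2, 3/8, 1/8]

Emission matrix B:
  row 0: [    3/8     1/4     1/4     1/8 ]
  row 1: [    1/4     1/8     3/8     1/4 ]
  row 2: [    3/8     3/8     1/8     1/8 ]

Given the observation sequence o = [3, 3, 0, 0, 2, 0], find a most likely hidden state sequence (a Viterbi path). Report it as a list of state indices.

t=0: δ = [6.250e-02, 9.375e-02, 1.562e-02]  (obs o_0=3)
t=1: δ = [2.930e-03, 8.789e-03, 4.395e-03]  ψ = [1, 1, 1]  (obs o_1=3)
t=2: δ = [8.240e-04, 8.240e-04, 1.236e-03]  ψ = [1, 1, 1]  (obs o_2=0)
t=3: δ = [1.738e-04, 1.159e-04, 1.545e-04]  ψ = [2, 2, 0]  (obs o_3=0)
t=4: δ = [1.448e-05, 2.173e-05, 1.086e-05]  ψ = [2, 2, 0]  (obs o_4=2)
t=5: δ = [2.037e-06, 2.037e-06, 3.055e-06]  ψ = [1, 1, 1]  (obs o_5=0)
backtrack: best end state = 2; path = [1, 1, 0, 2, 1, 2]

path = [1, 1, 0, 2, 1, 2]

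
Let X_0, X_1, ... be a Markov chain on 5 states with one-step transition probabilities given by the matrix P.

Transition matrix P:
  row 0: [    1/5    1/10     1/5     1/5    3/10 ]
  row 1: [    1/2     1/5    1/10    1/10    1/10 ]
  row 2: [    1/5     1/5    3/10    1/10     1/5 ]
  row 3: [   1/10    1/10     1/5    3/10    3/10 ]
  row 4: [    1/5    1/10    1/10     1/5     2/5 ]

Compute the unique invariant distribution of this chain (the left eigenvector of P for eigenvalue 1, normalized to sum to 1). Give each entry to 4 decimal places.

Balance equations π_j = Σ_i π_i·P[i][j]:
  π_0 = 1/5·π_0 + 1/2·π_1 + 1/5·π_2 + 1/10·π_3 + 1/5·π_4
  π_1 = 1/10·π_0 + 1/5·π_1 + 1/5·π_2 + 1/10·π_3 + 1/10·π_4
  π_2 = 1/5·π_0 + 1/10·π_1 + 3/10·π_2 + 1/5·π_3 + 1/10·π_4
  π_3 = 1/5·π_0 + 1/10·π_1 + 1/10·π_2 + 3/10·π_3 + 1/5·π_4
  normalize: π_0 + π_1 + π_2 + π_3 + π_4 = 1
Solving the linear system gives exactly π = [1442/6543, 95/727, 128/727, 1231/6543, 207/727].

π = [0.2204, 0.1307, 0.1761, 0.1881, 0.2847]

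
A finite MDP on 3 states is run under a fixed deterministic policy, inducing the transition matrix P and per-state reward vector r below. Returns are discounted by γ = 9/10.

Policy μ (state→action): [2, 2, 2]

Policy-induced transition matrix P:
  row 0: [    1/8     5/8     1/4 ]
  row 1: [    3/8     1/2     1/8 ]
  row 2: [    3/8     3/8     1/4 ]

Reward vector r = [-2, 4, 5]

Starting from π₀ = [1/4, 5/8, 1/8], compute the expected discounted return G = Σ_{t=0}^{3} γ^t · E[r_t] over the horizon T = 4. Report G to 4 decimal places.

G = 8.3751

t=0: π = [0.2500, 0.6250, 0.1250], E[r] = 2.6250, γ^t·E[r] = 2.625000, running G = 2.625000
t=1: π = [0.3125, 0.5156, 0.1719], E[r] = 2.2969, γ^t·E[r] = 2.067188, running G = 4.692188
t=2: π = [0.2969, 0.5176, 0.1855], E[r] = 2.4043, γ^t·E[r] = 1.947480, running G = 6.639668
t=3: π = [0.3008, 0.5139, 0.1853], E[r] = 2.3806, γ^t·E[r] = 1.735469, running G = 8.375136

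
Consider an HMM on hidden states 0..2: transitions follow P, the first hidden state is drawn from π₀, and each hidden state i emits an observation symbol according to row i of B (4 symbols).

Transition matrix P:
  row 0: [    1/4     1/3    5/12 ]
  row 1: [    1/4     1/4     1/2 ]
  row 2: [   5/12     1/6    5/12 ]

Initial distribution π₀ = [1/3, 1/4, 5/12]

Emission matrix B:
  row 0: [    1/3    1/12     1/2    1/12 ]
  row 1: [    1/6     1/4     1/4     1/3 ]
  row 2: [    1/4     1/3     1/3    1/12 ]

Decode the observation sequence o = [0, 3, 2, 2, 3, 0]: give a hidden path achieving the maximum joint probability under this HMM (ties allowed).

path = [0, 1, 2, 0, 1, 2]

t=0: δ = [1.111e-01, 4.167e-02, 1.042e-01]  (obs o_0=0)
t=1: δ = [3.617e-03, 1.235e-02, 3.858e-03]  ψ = [2, 0, 0]  (obs o_1=3)
t=2: δ = [1.543e-03, 7.716e-04, 2.058e-03]  ψ = [1, 1, 1]  (obs o_2=2)
t=3: δ = [4.287e-04, 1.286e-04, 2.858e-04]  ψ = [2, 0, 2]  (obs o_3=2)
t=4: δ = [9.923e-06, 4.763e-05, 1.488e-05]  ψ = [2, 0, 0]  (obs o_4=3)
t=5: δ = [3.969e-06, 1.985e-06, 5.954e-06]  ψ = [1, 1, 1]  (obs o_5=0)
backtrack: best end state = 2; path = [0, 1, 2, 0, 1, 2]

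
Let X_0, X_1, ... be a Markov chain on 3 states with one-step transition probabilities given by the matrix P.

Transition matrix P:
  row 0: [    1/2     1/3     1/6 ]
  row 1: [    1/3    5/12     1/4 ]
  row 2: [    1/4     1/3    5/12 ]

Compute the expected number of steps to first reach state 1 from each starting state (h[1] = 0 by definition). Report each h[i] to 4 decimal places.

h = [3.0000, 0.0000, 3.0000]

First-step conditioning: h[1] = 0; for i ≠ 1, h[i] = 1 + Σ_k P[i][k]·h[k].
  h[0] = 1 + 1/2·h[0] + 1/6·h[2]
  h[2] = 1 + 1/4·h[0] + 5/12·h[2]
Solving the 2×2 linear system over states ≠ 1 gives exactly h = [3, 0, 3] (h[1] = 0 is the target).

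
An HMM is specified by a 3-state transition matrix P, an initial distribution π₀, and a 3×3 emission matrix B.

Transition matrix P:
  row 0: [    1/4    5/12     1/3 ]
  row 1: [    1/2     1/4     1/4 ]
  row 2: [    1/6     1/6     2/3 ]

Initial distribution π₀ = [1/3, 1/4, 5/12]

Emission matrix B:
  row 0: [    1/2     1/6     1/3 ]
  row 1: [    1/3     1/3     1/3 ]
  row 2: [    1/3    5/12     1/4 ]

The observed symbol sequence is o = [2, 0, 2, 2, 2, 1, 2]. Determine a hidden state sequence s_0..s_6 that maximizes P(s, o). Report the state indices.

path = [2, 2, 2, 2, 2, 2, 2]

t=0: δ = [1.111e-01, 8.333e-02, 1.042e-01]  (obs o_0=2)
t=1: δ = [2.083e-02, 1.543e-02, 2.315e-02]  ψ = [1, 0, 2]  (obs o_1=0)
t=2: δ = [2.572e-03, 2.894e-03, 3.858e-03]  ψ = [1, 0, 2]  (obs o_2=2)
t=3: δ = [4.823e-04, 3.572e-04, 6.430e-04]  ψ = [1, 0, 2]  (obs o_3=2)
t=4: δ = [5.954e-05, 6.698e-05, 1.072e-04]  ψ = [1, 0, 2]  (obs o_4=2)
t=5: δ = [5.582e-06, 8.269e-06, 2.977e-05]  ψ = [1, 0, 2]  (obs o_5=1)
t=6: δ = [1.654e-06, 1.654e-06, 4.961e-06]  ψ = [2, 2, 2]  (obs o_6=2)
backtrack: best end state = 2; path = [2, 2, 2, 2, 2, 2, 2]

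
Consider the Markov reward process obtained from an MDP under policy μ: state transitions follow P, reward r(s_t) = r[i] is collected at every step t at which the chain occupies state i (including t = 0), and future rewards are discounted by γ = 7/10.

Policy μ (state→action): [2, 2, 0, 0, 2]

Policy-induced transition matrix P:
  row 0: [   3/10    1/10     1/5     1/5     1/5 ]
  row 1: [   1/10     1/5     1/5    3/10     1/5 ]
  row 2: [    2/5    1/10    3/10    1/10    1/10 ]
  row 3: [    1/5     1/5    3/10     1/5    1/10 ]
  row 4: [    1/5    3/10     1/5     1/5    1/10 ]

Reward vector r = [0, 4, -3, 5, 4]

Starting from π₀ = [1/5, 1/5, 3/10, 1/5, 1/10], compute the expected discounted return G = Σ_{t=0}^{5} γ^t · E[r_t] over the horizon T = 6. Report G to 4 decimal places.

t=0: π = [0.2000, 0.2000, 0.3000, 0.2000, 0.1000], E[r] = 1.3000, γ^t·E[r] = 1.300000, running G = 1.300000
t=1: π = [0.2600, 0.1600, 0.2500, 0.1900, 0.1400], E[r] = 1.4000, γ^t·E[r] = 0.980000, running G = 2.280000
t=2: π = [0.2600, 0.1630, 0.2440, 0.1910, 0.1420], E[r] = 1.4430, γ^t·E[r] = 0.707070, running G = 2.987070
t=3: π = [0.2585, 0.1638, 0.2435, 0.1919, 0.1423], E[r] = 1.4534, γ^t·E[r] = 0.498516, running G = 3.485586
t=4: π = [0.2582, 0.1640, 0.2435, 0.1920, 0.1422], E[r] = 1.4546, γ^t·E[r] = 0.349242, running G = 3.834828
t=5: π = [0.2581, 0.1641, 0.2436, 0.1920, 0.1422], E[r] = 1.4547, γ^t·E[r] = 0.244485, running G = 4.079313

G = 4.0793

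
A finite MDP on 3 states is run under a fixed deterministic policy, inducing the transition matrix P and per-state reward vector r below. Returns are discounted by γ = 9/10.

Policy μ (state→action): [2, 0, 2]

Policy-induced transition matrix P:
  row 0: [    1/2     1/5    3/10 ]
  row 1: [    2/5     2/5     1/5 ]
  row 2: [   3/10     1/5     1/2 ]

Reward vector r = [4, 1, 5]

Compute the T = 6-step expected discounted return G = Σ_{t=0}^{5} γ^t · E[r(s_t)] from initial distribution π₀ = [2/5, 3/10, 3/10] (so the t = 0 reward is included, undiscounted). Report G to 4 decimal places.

G = 16.5959

t=0: π = [0.4000, 0.3000, 0.3000], E[r] = 3.4000, γ^t·E[r] = 3.400000, running G = 3.400000
t=1: π = [0.4100, 0.2600, 0.3300], E[r] = 3.5500, γ^t·E[r] = 3.195000, running G = 6.595000
t=2: π = [0.4080, 0.2520, 0.3400], E[r] = 3.5840, γ^t·E[r] = 2.903040, running G = 9.498040
t=3: π = [0.4068, 0.2504, 0.3428], E[r] = 3.5916, γ^t·E[r] = 2.618276, running G = 12.116316
t=4: π = [0.4064, 0.2501, 0.3435], E[r] = 3.5933, γ^t·E[r] = 2.357551, running G = 14.473867
t=5: π = [0.4063, 0.2500, 0.3437], E[r] = 3.5936, γ^t·E[r] = 2.122013, running G = 16.595881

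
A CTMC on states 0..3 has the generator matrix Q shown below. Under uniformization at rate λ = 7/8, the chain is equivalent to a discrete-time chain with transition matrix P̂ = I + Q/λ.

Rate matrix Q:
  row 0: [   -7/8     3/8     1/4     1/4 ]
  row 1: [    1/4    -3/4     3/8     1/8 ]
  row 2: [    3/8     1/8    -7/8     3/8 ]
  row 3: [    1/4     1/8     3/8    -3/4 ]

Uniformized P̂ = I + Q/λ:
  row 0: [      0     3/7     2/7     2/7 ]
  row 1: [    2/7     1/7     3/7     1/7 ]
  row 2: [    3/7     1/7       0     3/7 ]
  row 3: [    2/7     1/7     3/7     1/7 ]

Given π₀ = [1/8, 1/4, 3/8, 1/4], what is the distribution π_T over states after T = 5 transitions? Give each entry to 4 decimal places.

t=0: π = [0.1250, 0.2500, 0.3750, 0.2500]
t=1: π = [0.3036, 0.1786, 0.2500, 0.2679]
t=2: π = [0.2347, 0.2296, 0.2781, 0.2577]
t=3: π = [0.2584, 0.2099, 0.2759, 0.2558]
t=4: π = [0.2513, 0.2167, 0.2734, 0.2586]
t=5: π = [0.2530, 0.2147, 0.2755, 0.2569]

π = [0.2530, 0.2147, 0.2755, 0.2569]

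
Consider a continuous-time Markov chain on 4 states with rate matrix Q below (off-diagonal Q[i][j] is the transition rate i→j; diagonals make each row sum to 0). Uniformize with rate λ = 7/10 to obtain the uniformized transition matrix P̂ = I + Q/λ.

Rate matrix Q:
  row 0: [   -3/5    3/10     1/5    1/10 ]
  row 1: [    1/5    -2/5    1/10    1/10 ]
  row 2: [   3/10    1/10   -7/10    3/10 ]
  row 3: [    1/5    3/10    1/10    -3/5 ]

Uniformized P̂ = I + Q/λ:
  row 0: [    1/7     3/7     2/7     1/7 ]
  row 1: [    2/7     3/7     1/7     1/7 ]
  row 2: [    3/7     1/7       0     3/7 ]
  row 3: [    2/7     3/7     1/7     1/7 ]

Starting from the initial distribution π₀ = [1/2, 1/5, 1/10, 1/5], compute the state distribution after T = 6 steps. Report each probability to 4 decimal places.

π = [0.2699, 0.3831, 0.1587, 0.1883]

t=0: π = [0.5000, 0.2000, 0.1000, 0.2000]
t=1: π = [0.2286, 0.4000, 0.2000, 0.1714]
t=2: π = [0.2816, 0.3714, 0.1469, 0.2000]
t=3: π = [0.2665, 0.3866, 0.1621, 0.1848]
t=4: π = [0.2708, 0.3823, 0.1578, 0.1892]
t=5: π = [0.2696, 0.3835, 0.1590, 0.1879]
t=6: π = [0.2699, 0.3831, 0.1587, 0.1883]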